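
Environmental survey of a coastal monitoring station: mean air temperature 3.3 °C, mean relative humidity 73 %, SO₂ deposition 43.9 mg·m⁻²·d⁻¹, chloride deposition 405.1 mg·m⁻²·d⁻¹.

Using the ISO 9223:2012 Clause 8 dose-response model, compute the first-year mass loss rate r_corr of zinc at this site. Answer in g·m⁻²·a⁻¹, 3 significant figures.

r_corr = 19.9 g·m⁻²·a⁻¹

zinc: temperature factor f = +0.038·(-6.7) = -0.2546
  Pd branch = 0.0129·Pd^0.44·e^(0.046·RH+f) = 1.517 μm/a
  Cl⁻ term: 0.0175·405.1^0.57·exp(0.008·73+0.085·3.3) = 1.273
  r_corr = 1.517 + 1.273 = 2.79 μm/a
Convert to mass loss: 2.79 μm/a × 7.14 g/cm³ = 19.92 g·m⁻²·a⁻¹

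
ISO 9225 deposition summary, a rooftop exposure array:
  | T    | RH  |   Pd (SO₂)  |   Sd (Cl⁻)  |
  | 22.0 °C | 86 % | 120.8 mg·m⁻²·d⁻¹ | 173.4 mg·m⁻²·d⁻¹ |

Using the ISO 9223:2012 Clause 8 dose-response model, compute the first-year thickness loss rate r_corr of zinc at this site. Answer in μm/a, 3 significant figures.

r_corr = 6.64 μm/a

zinc: f(T) = -0.071·(T−10) [T>10 °C] = -0.8520
  sulphur-dioxide contribution → 2.37 μm/a
  chloride contribution → 4.268 μm/a
  ⇒ r_corr(zinc) = 6.638 μm/a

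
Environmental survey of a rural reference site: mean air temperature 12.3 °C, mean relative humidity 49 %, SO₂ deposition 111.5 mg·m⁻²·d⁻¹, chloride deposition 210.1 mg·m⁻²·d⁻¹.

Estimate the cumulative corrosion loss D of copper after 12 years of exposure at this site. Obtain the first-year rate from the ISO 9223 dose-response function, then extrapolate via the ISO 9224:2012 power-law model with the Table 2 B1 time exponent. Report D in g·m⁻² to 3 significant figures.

D(12) = 34.5 g·m⁻²

copper: temperature factor f = -0.080·(2.3) = -0.1840
  Pd branch = 0.0053·Pd^0.26·e^(0.059·RH+f) = 0.2705 μm/a
  Cl⁻ term: 0.01025·210.1^0.27·exp(0.036·49+0.049·12.3) = 0.463
  sum: 0.2705 + 0.463 → r_corr = 0.7336 μm/a
ISO 9224: D(t) = r_corr · t^b with b = 0.667 (copper, B1)
  D(12) = 0.7336 × 12^0.667 = 0.7336 × 5.246 = 3.848 μm
  Mass loss = 3.848 μm × 8.96 g/cm³ = 34.48 g·m⁻²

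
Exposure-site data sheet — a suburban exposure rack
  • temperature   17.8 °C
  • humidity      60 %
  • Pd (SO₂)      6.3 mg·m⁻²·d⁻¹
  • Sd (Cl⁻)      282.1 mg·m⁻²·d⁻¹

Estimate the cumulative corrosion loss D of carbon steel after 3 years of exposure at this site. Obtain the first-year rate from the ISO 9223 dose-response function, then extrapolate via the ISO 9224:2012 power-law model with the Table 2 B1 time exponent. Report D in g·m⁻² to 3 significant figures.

D(3) = 834 g·m⁻²

carbon steel: f(T) = -0.054·(T−10) [T>10 °C] = -0.4212
  sulphur-dioxide contribution → 10.04 μm/a
  chloride contribution → 49.77 μm/a
  ⇒ r_corr(carbon steel) = 59.81 μm/a
Long-term exponent b (ISO 9224 Table 2, B1) = 0.523
  D(3) = 59.81 × 3^0.523 = 59.81 × 1.776 = 106.3 μm
  Mass loss = 106.3 μm × 7.85 g/cm³ = 834.1 g·m⁻²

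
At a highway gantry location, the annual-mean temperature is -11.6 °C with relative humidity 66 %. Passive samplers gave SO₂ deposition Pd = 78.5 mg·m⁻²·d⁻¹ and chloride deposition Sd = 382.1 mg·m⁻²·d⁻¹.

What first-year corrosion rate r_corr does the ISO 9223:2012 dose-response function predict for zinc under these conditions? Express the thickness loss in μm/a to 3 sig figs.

r_corr = 1.13 μm/a

zinc: f(T) = +0.038·(T−10) [T≤10 °C] = -0.8208
  sulphur-dioxide contribution → 0.8061 μm/a
  chloride contribution → 0.3281 μm/a
  total first-year rate 1.134 μm/a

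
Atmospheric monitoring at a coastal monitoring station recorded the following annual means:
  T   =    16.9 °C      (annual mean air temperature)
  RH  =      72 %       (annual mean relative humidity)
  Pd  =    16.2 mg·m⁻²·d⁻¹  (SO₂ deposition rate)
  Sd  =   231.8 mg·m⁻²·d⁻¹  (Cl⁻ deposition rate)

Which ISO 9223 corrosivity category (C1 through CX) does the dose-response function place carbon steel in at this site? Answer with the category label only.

carbon steel: temperature factor f = -0.054·(6.9) = -0.3726
  sulphur-dioxide contribution → 21.9 μm/a
  chloride contribution → 63.16 μm/a
  ⇒ r_corr(carbon steel) = 85.06 μm/a
85.1 μm/a falls in (80, 200] for carbon steel → category C5

C5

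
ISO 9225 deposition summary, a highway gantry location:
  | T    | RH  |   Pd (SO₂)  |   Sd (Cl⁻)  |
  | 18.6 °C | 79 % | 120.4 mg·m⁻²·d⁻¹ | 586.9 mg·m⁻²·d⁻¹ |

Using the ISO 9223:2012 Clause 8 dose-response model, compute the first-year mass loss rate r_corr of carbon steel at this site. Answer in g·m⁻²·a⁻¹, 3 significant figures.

carbon steel: temperature factor f = -0.054·(8.6) = -0.4644
  sulphur-dioxide contribution → 65.22 μm/a
  chloride contribution → 151.5 μm/a
  total first-year rate 216.7 μm/a
Convert to mass loss: 216.7 μm/a × 7.85 g/cm³ = 1701 g·m⁻²·a⁻¹

r_corr = 1.70e+03 g·m⁻²·a⁻¹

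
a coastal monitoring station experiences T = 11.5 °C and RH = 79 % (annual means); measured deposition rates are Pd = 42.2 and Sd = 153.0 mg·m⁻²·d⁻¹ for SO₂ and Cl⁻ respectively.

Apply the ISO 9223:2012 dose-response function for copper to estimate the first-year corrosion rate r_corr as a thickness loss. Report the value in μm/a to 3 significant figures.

r_corr = 2.52 μm/a

copper: temperature factor f = -0.080·(1.5) = -0.1200
  SO₂ term: 0.0053·42.2^0.26·exp(0.059·79-0.1200) = 1.315
  Sd branch = 0.01025·Sd^0.27·e^(0.036·RH+0.049·T) = 1.204 μm/a
  sum: 1.315 + 1.204 → r_corr = 2.519 μm/a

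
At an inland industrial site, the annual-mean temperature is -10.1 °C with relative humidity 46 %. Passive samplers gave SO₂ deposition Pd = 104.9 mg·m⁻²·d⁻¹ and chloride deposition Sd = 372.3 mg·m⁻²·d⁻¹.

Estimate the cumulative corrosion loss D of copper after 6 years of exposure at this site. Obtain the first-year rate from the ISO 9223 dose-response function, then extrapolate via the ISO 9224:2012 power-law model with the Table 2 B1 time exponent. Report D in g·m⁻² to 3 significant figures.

copper: T≤10 °C ⇒ hinge +0.126·(-10.1−10) = -2.5326
  sulphur-dioxide contribution → 0.0213 μm/a
  chloride contribution → 0.1619 μm/a
  total first-year rate 0.1832 μm/a
ISO 9224: D(t) = r_corr · t^b with b = 0.667 (copper, B1)
  D(6) = 0.1832 × 6^0.667 = 0.1832 × 3.304 = 0.6051 μm
  Mass loss = 0.6051 μm × 8.96 g/cm³ = 5.422 g·m⁻²

D(6) = 5.42 g·m⁻²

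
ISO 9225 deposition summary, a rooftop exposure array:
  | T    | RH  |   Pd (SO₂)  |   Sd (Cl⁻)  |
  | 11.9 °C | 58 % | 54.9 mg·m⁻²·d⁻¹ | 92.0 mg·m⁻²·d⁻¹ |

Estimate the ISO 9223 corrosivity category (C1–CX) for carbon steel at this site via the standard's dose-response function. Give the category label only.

carbon steel: f(T) = -0.054·(T−10) [T>10 °C] = -0.1026
  Pd branch = 1.77·Pd^0.52·e^(0.02·RH+f) = 40.9 μm/a
  Cl⁻ term: 0.102·92.0^0.62·exp(0.033·58+0.04·11.9) = 18.37
  sum: 40.9 + 18.37 → r_corr = 59.27 μm/a
59.3 μm/a falls in (50, 80] for carbon steel → category C4

C4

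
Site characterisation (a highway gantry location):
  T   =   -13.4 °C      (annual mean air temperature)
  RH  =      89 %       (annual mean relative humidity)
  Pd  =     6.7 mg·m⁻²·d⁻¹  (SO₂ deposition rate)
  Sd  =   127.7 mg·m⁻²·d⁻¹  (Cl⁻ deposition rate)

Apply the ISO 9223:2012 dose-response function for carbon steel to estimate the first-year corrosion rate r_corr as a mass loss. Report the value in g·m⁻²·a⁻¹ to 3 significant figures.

r_corr = 185 g·m⁻²·a⁻¹

carbon steel: T≤10 °C ⇒ hinge +0.150·(-13.4−10) = -3.5100
  sulphur-dioxide contribution → 0.8437 μm/a
  chloride contribution → 22.76 μm/a
  ⇒ r_corr(carbon steel) = 23.6 μm/a
Convert to mass loss: 23.6 μm/a × 7.85 g/cm³ = 185.3 g·m⁻²·a⁻¹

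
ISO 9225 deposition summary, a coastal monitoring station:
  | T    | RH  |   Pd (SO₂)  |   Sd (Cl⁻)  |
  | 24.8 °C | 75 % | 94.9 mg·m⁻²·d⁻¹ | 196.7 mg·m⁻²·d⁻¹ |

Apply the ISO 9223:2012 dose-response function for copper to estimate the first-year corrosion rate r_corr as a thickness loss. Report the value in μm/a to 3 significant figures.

copper: f(T) = -0.080·(T−10) [T>10 °C] = -1.1840
  SO₂ term: 0.0053·94.9^0.26·exp(0.059·75-1.1840) = 0.4425
  Sd branch = 0.01025·Sd^0.27·e^(0.036·RH+0.049·T) = 2.14 μm/a
  r_corr = 0.4425 + 2.14 = 2.582 μm/a

r_corr = 2.58 μm/a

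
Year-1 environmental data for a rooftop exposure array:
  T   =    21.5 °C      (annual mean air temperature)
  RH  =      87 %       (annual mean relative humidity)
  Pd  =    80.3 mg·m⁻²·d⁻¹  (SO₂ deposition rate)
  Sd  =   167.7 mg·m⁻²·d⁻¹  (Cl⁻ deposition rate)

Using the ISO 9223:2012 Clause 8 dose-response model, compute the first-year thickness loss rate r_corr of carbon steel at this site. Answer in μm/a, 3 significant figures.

carbon steel: temperature factor f = -0.054·(11.5) = -0.6210
  SO₂ term: 1.77·80.3^0.52·exp(0.02·87-0.6210) = 53.02
  Sd branch = 0.102·Sd^0.62·e^(0.033·RH+0.04·T) = 101.9 μm/a
  sum: 53.02 + 101.9 → r_corr = 154.9 μm/a

r_corr = 155 μm/a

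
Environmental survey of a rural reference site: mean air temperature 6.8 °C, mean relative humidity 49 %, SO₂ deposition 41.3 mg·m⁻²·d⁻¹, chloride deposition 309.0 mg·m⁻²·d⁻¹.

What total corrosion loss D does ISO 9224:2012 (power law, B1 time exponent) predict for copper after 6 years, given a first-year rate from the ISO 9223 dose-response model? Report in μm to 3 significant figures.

D(6) = 1.85 μm

copper: f(T) = +0.126·(T−10) [T≤10 °C] = -0.4032
  Pd branch = 0.0053·Pd^0.26·e^(0.059·RH+f) = 0.1678 μm/a
  Cl⁻ term: 0.01025·309.0^0.27·exp(0.036·49+0.049·6.8) = 0.3925
  sum: 0.1678 + 0.3925 → r_corr = 0.5603 μm/a
ISO 9224: D(t) = r_corr · t^b with b = 0.667 (copper, B1)
  D(6) = 0.5603 × 6^0.667 = 0.5603 × 3.304 = 1.851 μm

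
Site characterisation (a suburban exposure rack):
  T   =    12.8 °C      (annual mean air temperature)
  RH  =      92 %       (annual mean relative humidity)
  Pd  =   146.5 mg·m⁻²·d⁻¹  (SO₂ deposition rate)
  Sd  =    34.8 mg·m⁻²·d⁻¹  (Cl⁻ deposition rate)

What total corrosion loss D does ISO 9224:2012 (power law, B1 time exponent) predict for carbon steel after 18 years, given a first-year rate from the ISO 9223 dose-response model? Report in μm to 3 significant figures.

carbon steel: f(T) = -0.054·(T−10) [T>10 °C] = -0.1512
  Pd branch = 1.77·Pd^0.52·e^(0.02·RH+f) = 128.1 μm/a
  Cl⁻ term: 0.102·34.8^0.62·exp(0.033·92+0.04·12.8) = 32.01
  r_corr = 128.1 + 32.01 = 160.1 μm/a
Power-law: D(18) = r_corr · 18^0.523
  D(18) = 160.1 × 18^0.523 = 160.1 × 4.534 = 726.1 μm

D(18) = 726 μm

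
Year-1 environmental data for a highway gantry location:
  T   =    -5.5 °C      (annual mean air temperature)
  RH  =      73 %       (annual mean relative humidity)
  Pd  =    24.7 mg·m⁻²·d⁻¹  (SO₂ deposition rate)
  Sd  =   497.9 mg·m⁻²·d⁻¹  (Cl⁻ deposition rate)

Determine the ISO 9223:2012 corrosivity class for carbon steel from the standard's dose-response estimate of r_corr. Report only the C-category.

C3

carbon steel: temperature factor f = +0.150·(-15.5) = -2.3250
  sulphur-dioxide contribution → 3.949 μm/a
  chloride contribution → 42.81 μm/a
  ⇒ r_corr(carbon steel) = 46.75 μm/a
46.8 μm/a falls in (25, 50] for carbon steel → category C3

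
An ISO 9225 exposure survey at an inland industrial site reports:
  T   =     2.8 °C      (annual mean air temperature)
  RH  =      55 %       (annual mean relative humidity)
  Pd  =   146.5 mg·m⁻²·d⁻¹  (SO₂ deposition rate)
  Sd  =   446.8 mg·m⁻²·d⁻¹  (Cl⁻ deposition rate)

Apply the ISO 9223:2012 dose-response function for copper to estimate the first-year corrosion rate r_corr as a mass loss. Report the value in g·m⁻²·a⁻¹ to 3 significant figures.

r_corr = 5.76 g·m⁻²·a⁻¹

copper: f(T) = +0.126·(T−10) [T≤10 °C] = -0.9072
  Pd branch = 0.0053·Pd^0.26·e^(0.059·RH+f) = 0.2008 μm/a
  Sd branch = 0.01025·Sd^0.27·e^(0.036·RH+0.049·T) = 0.4423 μm/a
  r_corr = 0.2008 + 0.4423 = 0.6431 μm/a
Convert to mass loss: 0.6431 μm/a × 8.96 g/cm³ = 5.762 g·m⁻²·a⁻¹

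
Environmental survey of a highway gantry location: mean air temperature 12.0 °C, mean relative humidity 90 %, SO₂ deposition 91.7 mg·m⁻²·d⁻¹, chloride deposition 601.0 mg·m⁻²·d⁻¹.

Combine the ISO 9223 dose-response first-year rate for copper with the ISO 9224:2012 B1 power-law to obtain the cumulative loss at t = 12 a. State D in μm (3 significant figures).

D(12) = 29.4 μm

copper: T>10 °C ⇒ hinge -0.080·(12.0−10) = -0.1600
  sulphur-dioxide contribution → 2.959 μm/a
  chloride contribution → 2.652 μm/a
  ⇒ r_corr(copper) = 5.61 μm/a
Power-law: D(12) = r_corr · 12^0.667
  D(12) = 5.61 × 12^0.667 = 5.61 × 5.246 = 29.43 μm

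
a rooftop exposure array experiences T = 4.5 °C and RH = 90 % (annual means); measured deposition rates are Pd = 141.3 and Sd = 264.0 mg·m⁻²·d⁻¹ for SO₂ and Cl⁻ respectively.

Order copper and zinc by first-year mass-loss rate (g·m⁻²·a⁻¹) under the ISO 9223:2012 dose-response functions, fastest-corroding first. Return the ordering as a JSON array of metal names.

copper: f(T) = +0.126·(T−10) [T≤10 °C] = -0.6930
  SO₂ term: 0.0053·141.3^0.26·exp(0.059·90-0.6930) = 1.943
  Cl⁻ term: 0.01025·264.0^0.27·exp(0.036·90+0.049·4.5) = 1.47
  r_corr = 1.943 + 1.47 = 3.413 μm/a
  mass loss = 3.413 μm/a × 8.96 g/cm³ = 30.58 g·m⁻²·a⁻¹
zinc: temperature factor f = +0.038·(-5.5) = -0.2090
  SO₂ term: 0.0129·141.3^0.44·exp(0.046·90-0.2090) = 5.806
  Sd branch = 0.0175·Sd^0.57·e^(0.008·RH+0.085·T) = 1.265 μm/a
  r_corr = 5.806 + 1.265 = 7.071 μm/a
  mass loss = 7.071 μm/a × 7.14 g/cm³ = 50.49 g·m⁻²·a⁻¹
Ordering by g·m⁻²·a⁻¹: zinc (50.5) > copper (30.6)

["zinc", "copper"]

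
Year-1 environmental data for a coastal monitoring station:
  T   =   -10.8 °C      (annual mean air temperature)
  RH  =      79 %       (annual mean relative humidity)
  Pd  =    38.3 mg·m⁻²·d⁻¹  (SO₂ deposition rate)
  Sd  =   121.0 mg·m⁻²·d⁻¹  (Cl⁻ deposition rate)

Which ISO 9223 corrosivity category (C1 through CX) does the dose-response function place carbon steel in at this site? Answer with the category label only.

C2

carbon steel: temperature factor f = +0.150·(-20.8) = -3.1200
  sulphur-dioxide contribution → 2.526 μm/a
  chloride contribution → 17.56 μm/a
  total first-year rate 20.09 μm/a
20.1 μm/a falls in (1.3, 25] for carbon steel → category C2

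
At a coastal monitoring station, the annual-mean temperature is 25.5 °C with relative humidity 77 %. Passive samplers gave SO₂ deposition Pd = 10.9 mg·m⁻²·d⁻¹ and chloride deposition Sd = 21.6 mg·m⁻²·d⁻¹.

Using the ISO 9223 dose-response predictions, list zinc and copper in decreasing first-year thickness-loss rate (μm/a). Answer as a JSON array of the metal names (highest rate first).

["zinc", "copper"]

zinc: temperature factor f = -0.071·(15.5) = -1.1005
  Pd branch = 0.0129·Pd^0.44·e^(0.046·RH+f) = 0.424 μm/a
  Cl⁻ term: 0.0175·21.6^0.57·exp(0.008·77+0.085·25.5) = 1.631
  sum: 0.424 + 1.631 → r_corr = 2.055 μm/a
copper: T>10 °C ⇒ hinge -0.080·(25.5−10) = -1.2400
  Pd branch = 0.0053·Pd^0.26·e^(0.059·RH+f) = 0.2682 μm/a
  Cl⁻ term: 0.01025·21.6^0.27·exp(0.036·77+0.049·25.5) = 1.311
  sum: 0.2682 + 1.311 → r_corr = 1.579 μm/a
Ordering by μm/a: zinc (2.06) > copper (1.58)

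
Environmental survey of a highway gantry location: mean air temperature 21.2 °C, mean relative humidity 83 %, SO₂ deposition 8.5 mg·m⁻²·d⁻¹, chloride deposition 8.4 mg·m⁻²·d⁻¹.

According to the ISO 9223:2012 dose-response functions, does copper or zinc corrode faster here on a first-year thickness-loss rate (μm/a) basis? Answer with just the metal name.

copper

copper: f(T) = -0.080·(T−10) [T>10 °C] = -0.8960
  sulphur-dioxide contribution → 0.5053 μm/a
  chloride contribution → 1.021 μm/a
  ⇒ r_corr(copper) = 1.526 μm/a
zinc: f(T) = -0.071·(T−10) [T>10 °C] = -0.7952
  sulphur-dioxide contribution → 0.6797 μm/a
  chloride contribution → 0.6932 μm/a
  total first-year rate 1.373 μm/a
Ordering by μm/a: copper (1.53) > zinc (1.37)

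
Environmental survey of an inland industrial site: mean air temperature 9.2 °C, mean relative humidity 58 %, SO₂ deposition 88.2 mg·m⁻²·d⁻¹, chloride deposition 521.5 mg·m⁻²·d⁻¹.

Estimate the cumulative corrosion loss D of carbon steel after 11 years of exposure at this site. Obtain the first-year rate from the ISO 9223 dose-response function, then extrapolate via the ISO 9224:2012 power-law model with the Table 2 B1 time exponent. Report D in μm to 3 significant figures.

D(11) = 350 μm

carbon steel: f(T) = +0.150·(T−10) [T≤10 °C] = -0.1200
  Pd branch = 1.77·Pd^0.52·e^(0.02·RH+f) = 51.44 μm/a
  Cl⁻ term: 0.102·521.5^0.62·exp(0.033·58+0.04·9.2) = 48.35
  sum: 51.44 + 48.35 → r_corr = 99.78 μm/a
Long-term exponent b (ISO 9224 Table 2, B1) = 0.523
  D(11) = 99.78 × 11^0.523 = 99.78 × 3.505 = 349.7 μm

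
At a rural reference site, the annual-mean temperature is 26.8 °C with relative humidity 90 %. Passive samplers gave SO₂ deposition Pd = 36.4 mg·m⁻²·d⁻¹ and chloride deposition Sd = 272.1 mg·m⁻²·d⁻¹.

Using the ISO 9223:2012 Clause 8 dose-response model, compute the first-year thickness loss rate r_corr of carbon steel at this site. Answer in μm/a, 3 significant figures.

r_corr = 216 μm/a

carbon steel: f(T) = -0.054·(T−10) [T>10 °C] = -0.9072
  Pd branch = 1.77·Pd^0.52·e^(0.02·RH+f) = 28.02 μm/a
  Sd branch = 0.102·Sd^0.62·e^(0.033·RH+0.04·T) = 187.7 μm/a
  r_corr = 28.02 + 187.7 = 215.8 μm/a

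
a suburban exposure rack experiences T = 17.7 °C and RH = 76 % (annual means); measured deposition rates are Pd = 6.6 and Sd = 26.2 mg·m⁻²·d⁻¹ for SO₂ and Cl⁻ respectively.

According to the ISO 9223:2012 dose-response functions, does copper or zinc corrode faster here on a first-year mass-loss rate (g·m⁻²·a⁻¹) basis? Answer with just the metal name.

copper: T>10 °C ⇒ hinge -0.080·(17.7−10) = -0.6160
  Pd branch = 0.0053·Pd^0.26·e^(0.059·RH+f) = 0.4142 μm/a
  Cl⁻ term: 0.01025·26.2^0.27·exp(0.036·76+0.049·17.7) = 0.909
  r_corr = 0.4142 + 0.909 = 1.323 μm/a
  mass loss = 1.323 μm/a × 8.96 g/cm³ = 11.86 g·m⁻²·a⁻¹
zinc: f(T) = -0.071·(T−10) [T>10 °C] = -0.5467
  SO₂ term: 0.0129·6.6^0.44·exp(0.046·76-0.5467) = 0.565
  Cl⁻ term: 0.0175·26.2^0.57·exp(0.008·76+0.085·17.7) = 0.9309
  r_corr = 0.565 + 0.9309 = 1.496 μm/a
  mass loss = 1.496 μm/a × 7.14 g/cm³ = 10.68 g·m⁻²·a⁻¹
Ordering by g·m⁻²·a⁻¹: copper (11.9) > zinc (10.7)

copper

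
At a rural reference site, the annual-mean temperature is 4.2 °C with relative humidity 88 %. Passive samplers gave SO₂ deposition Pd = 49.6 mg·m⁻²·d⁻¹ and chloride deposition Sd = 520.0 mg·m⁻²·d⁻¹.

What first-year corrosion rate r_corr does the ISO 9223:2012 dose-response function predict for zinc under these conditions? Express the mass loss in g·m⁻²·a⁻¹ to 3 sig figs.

zinc: T≤10 °C ⇒ hinge +0.038·(4.2−10) = -0.2204
  Pd branch = 0.0129·Pd^0.44·e^(0.046·RH+f) = 3.303 μm/a
  Sd branch = 0.0175·Sd^0.57·e^(0.008·RH+0.085·T) = 1.786 μm/a
  r_corr = 3.303 + 1.786 = 5.089 μm/a
Convert to mass loss: 5.089 μm/a × 7.14 g/cm³ = 36.34 g·m⁻²·a⁻¹

r_corr = 36.3 g·m⁻²·a⁻¹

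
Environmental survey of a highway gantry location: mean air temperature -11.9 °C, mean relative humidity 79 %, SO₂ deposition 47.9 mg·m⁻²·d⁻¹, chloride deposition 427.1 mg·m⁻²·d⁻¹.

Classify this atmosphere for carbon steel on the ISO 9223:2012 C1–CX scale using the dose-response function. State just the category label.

C3

carbon steel: T≤10 °C ⇒ hinge +0.150·(-11.9−10) = -3.2850
  Pd branch = 1.77·Pd^0.52·e^(0.02·RH+f) = 2.406 μm/a
  Cl⁻ term: 0.102·427.1^0.62·exp(0.033·79+0.04·-11.9) = 36.73
  sum: 2.406 + 36.73 → r_corr = 39.13 μm/a
Category bounds: 25…50 μm/a bracket r_corr ⇒ C3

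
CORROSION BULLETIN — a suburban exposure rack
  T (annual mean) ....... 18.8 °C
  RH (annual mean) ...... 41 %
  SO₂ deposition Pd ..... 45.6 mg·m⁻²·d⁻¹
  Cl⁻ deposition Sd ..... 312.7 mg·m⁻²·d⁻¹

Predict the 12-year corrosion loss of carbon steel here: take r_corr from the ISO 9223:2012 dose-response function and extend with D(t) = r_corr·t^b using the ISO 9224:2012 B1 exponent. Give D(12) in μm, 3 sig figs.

D(12) = 175 μm

carbon steel: T>10 °C ⇒ hinge -0.054·(18.8−10) = -0.4752
  Pd branch = 1.77·Pd^0.52·e^(0.02·RH+f) = 18.21 μm/a
  Sd branch = 0.102·Sd^0.62·e^(0.033·RH+0.04·T) = 29.5 μm/a
  sum: 18.21 + 29.5 → r_corr = 47.71 μm/a
Long-term exponent b (ISO 9224 Table 2, B1) = 0.523
  D(12) = 47.71 × 12^0.523 = 47.71 × 3.668 = 175 μm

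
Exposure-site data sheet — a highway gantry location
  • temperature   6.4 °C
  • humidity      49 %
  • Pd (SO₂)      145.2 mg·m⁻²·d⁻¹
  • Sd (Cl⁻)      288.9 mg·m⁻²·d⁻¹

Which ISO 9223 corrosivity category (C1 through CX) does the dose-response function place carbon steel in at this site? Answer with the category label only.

C4

carbon steel: f(T) = +0.150·(T−10) [T≤10 °C] = -0.5400
  SO₂ term: 1.77·145.2^0.52·exp(0.02·49-0.5400) = 36.58
  Sd branch = 0.102·Sd^0.62·e^(0.033·RH+0.04·T) = 22.27 μm/a
  r_corr = 36.58 + 22.27 = 58.85 μm/a
ISO 9223 Table 2 (carbon steel): 50 < 58.9 ≤ 80 μm/a ⇒ C4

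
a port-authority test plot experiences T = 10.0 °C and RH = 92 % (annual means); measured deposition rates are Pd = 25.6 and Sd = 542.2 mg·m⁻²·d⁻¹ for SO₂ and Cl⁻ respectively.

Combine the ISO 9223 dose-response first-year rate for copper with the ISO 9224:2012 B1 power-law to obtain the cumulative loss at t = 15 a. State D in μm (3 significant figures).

D(15) = 32.4 μm

copper: T≤10 °C ⇒ hinge +0.126·(10.0−10) = +0.0000
  Pd branch = 0.0053·Pd^0.26·e^(0.059·RH+f) = 2.804 μm/a
  Sd branch = 0.01025·Sd^0.27·e^(0.036·RH+0.049·T) = 2.513 μm/a
  r_corr = 2.804 + 2.513 = 5.317 μm/a
Power-law: D(15) = r_corr · 15^0.667
  D(15) = 5.317 × 15^0.667 = 5.317 × 6.088 = 32.37 μm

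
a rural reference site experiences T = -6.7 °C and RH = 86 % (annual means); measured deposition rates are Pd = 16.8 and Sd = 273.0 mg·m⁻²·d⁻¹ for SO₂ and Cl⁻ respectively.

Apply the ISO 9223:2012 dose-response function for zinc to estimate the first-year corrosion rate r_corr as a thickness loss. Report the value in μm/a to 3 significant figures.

zinc: temperature factor f = +0.038·(-16.7) = -0.6346
  sulphur-dioxide contribution → 1.236 μm/a
  chloride contribution → 0.4821 μm/a
  ⇒ r_corr(zinc) = 1.719 μm/a

r_corr = 1.72 μm/a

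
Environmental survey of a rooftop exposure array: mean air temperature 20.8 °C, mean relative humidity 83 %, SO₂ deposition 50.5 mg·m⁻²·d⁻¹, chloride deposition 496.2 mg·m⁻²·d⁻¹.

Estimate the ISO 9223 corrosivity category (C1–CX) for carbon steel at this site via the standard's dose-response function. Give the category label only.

carbon steel: f(T) = -0.054·(T−10) [T>10 °C] = -0.5832
  SO₂ term: 1.77·50.5^0.52·exp(0.02·83-0.5832) = 39.93
  Sd branch = 0.102·Sd^0.62·e^(0.033·RH+0.04·T) = 170.1 μm/a
  r_corr = 39.93 + 170.1 = 210.1 μm/a
Category bounds: 200…700 μm/a bracket r_corr ⇒ CX

CX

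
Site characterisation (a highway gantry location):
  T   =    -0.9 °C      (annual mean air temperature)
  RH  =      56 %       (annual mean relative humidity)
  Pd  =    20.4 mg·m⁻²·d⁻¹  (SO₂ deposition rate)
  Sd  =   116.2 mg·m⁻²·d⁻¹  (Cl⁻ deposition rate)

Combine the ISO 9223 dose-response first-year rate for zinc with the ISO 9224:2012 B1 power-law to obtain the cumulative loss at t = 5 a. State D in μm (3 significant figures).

D(5) = 2.97 μm

zinc: f(T) = +0.038·(T−10) [T≤10 °C] = -0.4142
  Pd branch = 0.0129·Pd^0.44·e^(0.046·RH+f) = 0.4224 μm/a
  Sd branch = 0.0175·Sd^0.57·e^(0.008·RH+0.085·T) = 0.3815 μm/a
  sum: 0.4224 + 0.3815 → r_corr = 0.8039 μm/a
Power-law: D(5) = r_corr · 5^0.813
  D(5) = 0.8039 × 5^0.813 = 0.8039 × 3.701 = 2.975 μm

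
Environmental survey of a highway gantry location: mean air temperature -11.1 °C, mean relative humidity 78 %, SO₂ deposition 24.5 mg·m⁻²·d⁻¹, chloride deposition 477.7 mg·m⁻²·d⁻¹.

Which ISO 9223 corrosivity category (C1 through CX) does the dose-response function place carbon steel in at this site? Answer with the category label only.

carbon steel: temperature factor f = +0.150·(-21.1) = -3.1650
  sulphur-dioxide contribution → 1.876 μm/a
  chloride contribution → 39.33 μm/a
  total first-year rate 41.21 μm/a
Category bounds: 25…50 μm/a bracket r_corr ⇒ C3

C3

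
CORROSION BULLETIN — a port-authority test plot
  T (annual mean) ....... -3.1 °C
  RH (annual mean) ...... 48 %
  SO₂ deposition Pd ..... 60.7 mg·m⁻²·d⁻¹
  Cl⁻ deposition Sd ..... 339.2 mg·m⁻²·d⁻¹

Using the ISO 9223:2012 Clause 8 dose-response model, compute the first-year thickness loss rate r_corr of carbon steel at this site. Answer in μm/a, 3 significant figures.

carbon steel: T≤10 °C ⇒ hinge +0.150·(-3.1−10) = -1.9650
  sulphur-dioxide contribution → 5.48 μm/a
  chloride contribution → 16.28 μm/a
  total first-year rate 21.76 μm/a

r_corr = 21.8 μm/a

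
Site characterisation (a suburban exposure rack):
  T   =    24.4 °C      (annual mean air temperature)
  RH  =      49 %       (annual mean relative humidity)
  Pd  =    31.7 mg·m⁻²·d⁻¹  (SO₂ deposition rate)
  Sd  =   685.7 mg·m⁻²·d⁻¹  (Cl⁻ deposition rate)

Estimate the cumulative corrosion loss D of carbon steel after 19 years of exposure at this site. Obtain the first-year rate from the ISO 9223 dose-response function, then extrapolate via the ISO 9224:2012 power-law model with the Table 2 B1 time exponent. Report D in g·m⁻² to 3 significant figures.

carbon steel: temperature factor f = -0.054·(14.4) = -0.7776
  SO₂ term: 1.77·31.7^0.52·exp(0.02·49-0.7776) = 13.07
  Cl⁻ term: 0.102·685.7^0.62·exp(0.033·49+0.04·24.4) = 78.19
  r_corr = 13.07 + 78.19 = 91.26 μm/a
Long-term exponent b (ISO 9224 Table 2, B1) = 0.523
  D(19) = 91.26 × 19^0.523 = 91.26 × 4.664 = 425.7 μm
  Mass loss = 425.7 μm × 7.85 g/cm³ = 3341 g·m⁻²

D(19) = 3.34e+03 g·m⁻²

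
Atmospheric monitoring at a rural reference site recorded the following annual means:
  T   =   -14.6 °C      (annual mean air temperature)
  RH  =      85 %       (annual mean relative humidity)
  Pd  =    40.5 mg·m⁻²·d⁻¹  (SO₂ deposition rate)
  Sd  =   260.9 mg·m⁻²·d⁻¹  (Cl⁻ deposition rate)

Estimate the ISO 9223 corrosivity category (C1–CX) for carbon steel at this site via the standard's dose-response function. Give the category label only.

carbon steel: temperature factor f = +0.150·(-24.6) = -3.6900
  Pd branch = 1.77·Pd^0.52·e^(0.02·RH+f) = 1.658 μm/a
  Sd branch = 0.102·Sd^0.62·e^(0.033·RH+0.04·T) = 29.61 μm/a
  r_corr = 1.658 + 29.61 = 31.26 μm/a
ISO 9223 Table 2 (carbon steel): 25 < 31.3 ≤ 50 μm/a ⇒ C3

C3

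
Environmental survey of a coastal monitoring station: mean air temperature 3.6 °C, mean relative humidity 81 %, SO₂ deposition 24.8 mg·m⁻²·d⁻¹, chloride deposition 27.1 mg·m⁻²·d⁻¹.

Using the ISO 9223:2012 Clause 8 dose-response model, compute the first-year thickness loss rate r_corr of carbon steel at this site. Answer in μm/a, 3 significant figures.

r_corr = 31.4 μm/a

carbon steel: f(T) = +0.150·(T−10) [T≤10 °C] = -0.9600
  Pd branch = 1.77·Pd^0.52·e^(0.02·RH+f) = 18.19 μm/a
  Sd branch = 0.102·Sd^0.62·e^(0.033·RH+0.04·T) = 13.2 μm/a
  sum: 18.19 + 13.2 → r_corr = 31.38 μm/a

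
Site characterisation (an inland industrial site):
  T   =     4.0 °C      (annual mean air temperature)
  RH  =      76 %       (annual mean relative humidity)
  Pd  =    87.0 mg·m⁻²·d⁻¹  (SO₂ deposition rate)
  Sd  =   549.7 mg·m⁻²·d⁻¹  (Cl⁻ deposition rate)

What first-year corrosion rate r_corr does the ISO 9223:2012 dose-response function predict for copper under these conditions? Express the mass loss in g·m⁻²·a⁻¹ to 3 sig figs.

copper: f(T) = +0.126·(T−10) [T≤10 °C] = -0.7560
  sulphur-dioxide contribution → 0.704 μm/a
  chloride contribution → 1.057 μm/a
  total first-year rate 1.761 μm/a
Convert to mass loss: 1.761 μm/a × 8.96 g/cm³ = 15.78 g·m⁻²·a⁻¹

r_corr = 15.8 g·m⁻²·a⁻¹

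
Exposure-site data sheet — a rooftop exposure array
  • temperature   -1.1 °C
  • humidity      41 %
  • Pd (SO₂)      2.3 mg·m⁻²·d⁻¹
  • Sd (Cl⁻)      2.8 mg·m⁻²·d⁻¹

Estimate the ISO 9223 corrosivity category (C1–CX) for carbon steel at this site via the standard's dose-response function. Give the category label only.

C2

carbon steel: f(T) = +0.150·(T−10) [T≤10 °C] = -1.6650
  SO₂ term: 1.77·2.3^0.52·exp(0.02·41-1.6650) = 1.172
  Cl⁻ term: 0.102·2.8^0.62·exp(0.033·41+0.04·-1.1) = 0.715
  sum: 1.172 + 0.715 → r_corr = 1.887 μm/a
ISO 9223 Table 2 (carbon steel): 1.3 < 1.89 ≤ 25 μm/a ⇒ C2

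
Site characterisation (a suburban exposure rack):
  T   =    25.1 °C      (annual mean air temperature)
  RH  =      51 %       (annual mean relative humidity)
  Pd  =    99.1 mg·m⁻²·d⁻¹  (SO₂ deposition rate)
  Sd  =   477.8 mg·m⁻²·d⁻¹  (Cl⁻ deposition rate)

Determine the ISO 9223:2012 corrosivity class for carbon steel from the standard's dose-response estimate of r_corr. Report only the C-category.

carbon steel: temperature factor f = -0.054·(15.1) = -0.8154
  Pd branch = 1.77·Pd^0.52·e^(0.02·RH+f) = 23.7 μm/a
  Sd branch = 0.102·Sd^0.62·e^(0.033·RH+0.04·T) = 68.66 μm/a
  sum: 23.7 + 68.66 → r_corr = 92.36 μm/a
92.4 μm/a falls in (80, 200] for carbon steel → category C5

C5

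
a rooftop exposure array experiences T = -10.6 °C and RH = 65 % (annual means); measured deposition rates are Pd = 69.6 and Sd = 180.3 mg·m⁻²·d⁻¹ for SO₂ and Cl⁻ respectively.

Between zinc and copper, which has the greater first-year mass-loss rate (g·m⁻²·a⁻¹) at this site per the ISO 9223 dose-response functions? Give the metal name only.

zinc: T≤10 °C ⇒ hinge +0.038·(-10.6−10) = -0.7828
  SO₂ term: 0.0129·69.6^0.44·exp(0.046·65-0.7828) = 0.7584
  Cl⁻ term: 0.0175·180.3^0.57·exp(0.008·65+0.085·-10.6) = 0.2309
  sum: 0.7584 + 0.2309 → r_corr = 0.9894 μm/a
  mass loss = 0.9894 μm/a × 7.14 g/cm³ = 7.064 g·m⁻²·a⁻¹
copper: temperature factor f = +0.126·(-20.6) = -2.5956
  SO₂ term: 0.0053·69.6^0.26·exp(0.059·65-2.5956) = 0.05516
  Sd branch = 0.01025·Sd^0.27·e^(0.036·RH+0.049·T) = 0.2573 μm/a
  sum: 0.05516 + 0.2573 → r_corr = 0.3125 μm/a
  mass loss = 0.3125 μm/a × 8.96 g/cm³ = 2.8 g·m⁻²·a⁻¹
Ordering by g·m⁻²·a⁻¹: zinc (7.06) > copper (2.8)

zinc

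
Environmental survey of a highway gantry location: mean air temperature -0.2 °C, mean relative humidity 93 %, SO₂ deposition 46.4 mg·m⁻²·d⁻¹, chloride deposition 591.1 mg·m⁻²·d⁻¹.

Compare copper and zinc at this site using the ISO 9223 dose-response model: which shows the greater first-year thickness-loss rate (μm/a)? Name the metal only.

copper: temperature factor f = +0.126·(-10.2) = -1.2852
  SO₂ term: 0.0053·46.4^0.26·exp(0.059·93-1.2852) = 0.9603
  Sd branch = 0.01025·Sd^0.27·e^(0.036·RH+0.049·T) = 1.617 μm/a
  sum: 0.9603 + 1.617 → r_corr = 2.578 μm/a
zinc: f(T) = +0.038·(T−10) [T≤10 °C] = -0.3876
  SO₂ term: 0.0129·46.4^0.44·exp(0.046·93-0.3876) = 3.415
  Sd branch = 0.0175·Sd^0.57·e^(0.008·RH+0.085·T) = 1.376 μm/a
  r_corr = 3.415 + 1.376 = 4.791 μm/a
Ordering by μm/a: zinc (4.79) > copper (2.58)

zinc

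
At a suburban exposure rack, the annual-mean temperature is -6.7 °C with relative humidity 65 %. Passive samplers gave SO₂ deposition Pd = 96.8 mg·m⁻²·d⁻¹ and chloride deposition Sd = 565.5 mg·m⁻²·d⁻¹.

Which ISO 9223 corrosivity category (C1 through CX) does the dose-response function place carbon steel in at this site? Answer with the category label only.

carbon steel: f(T) = +0.150·(T−10) [T≤10 °C] = -2.5050
  Pd branch = 1.77·Pd^0.52·e^(0.02·RH+f) = 5.719 μm/a
  Sd branch = 0.102·Sd^0.62·e^(0.033·RH+0.04·T) = 33.91 μm/a
  sum: 5.719 + 33.91 → r_corr = 39.62 μm/a
Category bounds: 25…50 μm/a bracket r_corr ⇒ C3

C3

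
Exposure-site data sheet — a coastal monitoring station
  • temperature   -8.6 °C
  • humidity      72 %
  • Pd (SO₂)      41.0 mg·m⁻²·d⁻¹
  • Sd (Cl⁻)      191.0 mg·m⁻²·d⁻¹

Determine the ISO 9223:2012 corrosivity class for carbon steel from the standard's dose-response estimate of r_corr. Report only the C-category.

carbon steel: temperature factor f = +0.150·(-18.6) = -2.7900
  SO₂ term: 1.77·41.0^0.52·exp(0.02·72-2.7900) = 3.165
  Sd branch = 0.102·Sd^0.62·e^(0.033·RH+0.04·T) = 20.2 μm/a
  r_corr = 3.165 + 20.2 = 23.36 μm/a
ISO 9223 Table 2 (carbon steel): 1.3 < 23.4 ≤ 25 μm/a ⇒ C2

C2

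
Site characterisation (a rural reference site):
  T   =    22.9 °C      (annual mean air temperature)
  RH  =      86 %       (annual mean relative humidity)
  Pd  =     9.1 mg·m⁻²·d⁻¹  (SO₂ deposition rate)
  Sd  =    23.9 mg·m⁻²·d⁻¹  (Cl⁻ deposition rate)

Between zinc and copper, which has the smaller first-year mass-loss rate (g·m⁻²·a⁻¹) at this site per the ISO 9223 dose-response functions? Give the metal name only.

zinc

zinc: f(T) = -0.071·(T−10) [T>10 °C] = -0.9159
  sulphur-dioxide contribution → 0.7126 μm/a
  chloride contribution → 1.489 μm/a
  ⇒ r_corr(zinc) = 2.202 μm/a
  mass loss = 2.202 μm/a × 7.14 g/cm³ = 15.72 g·m⁻²·a⁻¹
copper: T>10 °C ⇒ hinge -0.080·(22.9−10) = -1.0320
  sulphur-dioxide contribution → 0.5359 μm/a
  chloride contribution → 1.64 μm/a
  total first-year rate 2.176 μm/a
  mass loss = 2.176 μm/a × 8.96 g/cm³ = 19.49 g·m⁻²·a⁻¹
Ordering by g·m⁻²·a⁻¹: copper (19.5) > zinc (15.7)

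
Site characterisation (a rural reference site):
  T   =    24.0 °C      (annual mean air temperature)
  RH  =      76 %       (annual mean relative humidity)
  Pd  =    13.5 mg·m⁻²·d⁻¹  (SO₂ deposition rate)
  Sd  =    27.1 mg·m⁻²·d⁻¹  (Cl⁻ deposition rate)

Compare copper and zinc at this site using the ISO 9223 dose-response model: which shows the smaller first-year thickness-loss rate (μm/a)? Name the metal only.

copper

copper: f(T) = -0.080·(T−10) [T>10 °C] = -1.1200
  sulphur-dioxide contribution → 0.3014 μm/a
  chloride contribution → 1.249 μm/a
  ⇒ r_corr(copper) = 1.55 μm/a
zinc: T>10 °C ⇒ hinge -0.071·(24.0−10) = -0.9940
  sulphur-dioxide contribution → 0.4949 μm/a
  chloride contribution → 1.621 μm/a
  total first-year rate 2.116 μm/a
Ordering by μm/a: zinc (2.12) > copper (1.55)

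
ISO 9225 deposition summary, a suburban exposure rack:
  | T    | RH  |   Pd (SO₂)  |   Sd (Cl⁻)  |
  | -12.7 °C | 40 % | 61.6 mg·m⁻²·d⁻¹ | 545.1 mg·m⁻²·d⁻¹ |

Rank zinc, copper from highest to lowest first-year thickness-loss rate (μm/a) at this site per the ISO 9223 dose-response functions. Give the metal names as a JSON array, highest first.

["zinc", "copper"]

zinc: f(T) = +0.038·(T−10) [T≤10 °C] = -0.8626
  SO₂ term: 0.0129·61.6^0.44·exp(0.046·40-0.8626) = 0.2101
  Cl⁻ term: 0.0175·545.1^0.57·exp(0.008·40+0.085·-12.7) = 0.2972
  r_corr = 0.2101 + 0.2972 = 0.5073 μm/a
copper: T≤10 °C ⇒ hinge +0.126·(-12.7−10) = -2.8602
  Pd branch = 0.0053·Pd^0.26·e^(0.059·RH+f) = 0.009383 μm/a
  Cl⁻ term: 0.01025·545.1^0.27·exp(0.036·40+0.049·-12.7) = 0.1273
  sum: 0.009383 + 0.1273 → r_corr = 0.1366 μm/a
Ordering by μm/a: zinc (0.507) > copper (0.137)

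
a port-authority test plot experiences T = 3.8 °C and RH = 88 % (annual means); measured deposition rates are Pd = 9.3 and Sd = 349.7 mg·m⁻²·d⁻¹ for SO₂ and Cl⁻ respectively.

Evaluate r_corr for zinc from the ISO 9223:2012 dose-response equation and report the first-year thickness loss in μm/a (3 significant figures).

zinc: T≤10 °C ⇒ hinge +0.038·(3.8−10) = -0.2356
  Pd branch = 0.0129·Pd^0.44·e^(0.046·RH+f) = 1.557 μm/a
  Cl⁻ term: 0.0175·349.7^0.57·exp(0.008·88+0.085·3.8) = 1.377
  r_corr = 1.557 + 1.377 = 2.935 μm/a

r_corr = 2.93 μm/a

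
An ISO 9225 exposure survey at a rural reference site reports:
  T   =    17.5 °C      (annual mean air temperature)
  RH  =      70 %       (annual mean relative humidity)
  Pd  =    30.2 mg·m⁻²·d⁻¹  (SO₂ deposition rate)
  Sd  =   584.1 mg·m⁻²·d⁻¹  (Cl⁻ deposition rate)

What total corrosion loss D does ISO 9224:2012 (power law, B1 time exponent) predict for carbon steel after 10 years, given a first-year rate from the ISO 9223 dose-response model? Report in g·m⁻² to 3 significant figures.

carbon steel: T>10 °C ⇒ hinge -0.054·(17.5−10) = -0.4050
  Pd branch = 1.77·Pd^0.52·e^(0.02·RH+f) = 28.16 μm/a
  Cl⁻ term: 0.102·584.1^0.62·exp(0.033·70+0.04·17.5) = 107.4
  sum: 28.16 + 107.4 → r_corr = 135.6 μm/a
ISO 9224: D(t) = r_corr · t^b with b = 0.523 (carbon steel, B1)
  D(10) = 135.6 × 10^0.523 = 135.6 × 3.334 = 452 μm
  Mass loss = 452 μm × 7.85 g/cm³ = 3549 g·m⁻²

D(10) = 3.55e+03 g·m⁻²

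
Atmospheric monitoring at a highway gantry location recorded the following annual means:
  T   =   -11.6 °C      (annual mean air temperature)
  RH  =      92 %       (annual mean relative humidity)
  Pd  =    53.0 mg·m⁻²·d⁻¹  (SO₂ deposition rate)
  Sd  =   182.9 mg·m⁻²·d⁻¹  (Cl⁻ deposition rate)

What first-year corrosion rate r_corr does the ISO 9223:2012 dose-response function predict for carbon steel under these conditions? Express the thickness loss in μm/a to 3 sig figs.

carbon steel: T≤10 °C ⇒ hinge +0.150·(-11.6−10) = -3.2400
  Pd branch = 1.77·Pd^0.52·e^(0.02·RH+f) = 3.44 μm/a
  Cl⁻ term: 0.102·182.9^0.62·exp(0.033·92+0.04·-11.6) = 33.74
  r_corr = 3.44 + 33.74 = 37.18 μm/a

r_corr = 37.2 μm/a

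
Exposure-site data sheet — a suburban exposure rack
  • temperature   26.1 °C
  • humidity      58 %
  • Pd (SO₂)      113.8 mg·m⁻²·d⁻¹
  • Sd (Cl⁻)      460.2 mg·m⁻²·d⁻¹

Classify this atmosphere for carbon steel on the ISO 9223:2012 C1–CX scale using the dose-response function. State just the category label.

carbon steel: f(T) = -0.054·(T−10) [T>10 °C] = -0.8694
  Pd branch = 1.77·Pd^0.52·e^(0.02·RH+f) = 27.76 μm/a
  Sd branch = 0.102·Sd^0.62·e^(0.033·RH+0.04·T) = 87.96 μm/a
  sum: 27.76 + 87.96 → r_corr = 115.7 μm/a
ISO 9223 Table 2 (carbon steel): 80 < 116 ≤ 200 μm/a ⇒ C5

C5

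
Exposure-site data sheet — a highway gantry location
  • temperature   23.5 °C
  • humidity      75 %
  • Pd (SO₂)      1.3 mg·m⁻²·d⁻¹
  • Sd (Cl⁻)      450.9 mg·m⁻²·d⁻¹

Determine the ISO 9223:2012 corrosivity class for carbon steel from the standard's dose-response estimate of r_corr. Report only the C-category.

carbon steel: f(T) = -0.054·(T−10) [T>10 °C] = -0.7290
  Pd branch = 1.77·Pd^0.52·e^(0.02·RH+f) = 4.386 μm/a
  Cl⁻ term: 0.102·450.9^0.62·exp(0.033·75+0.04·23.5) = 137.2
  r_corr = 4.386 + 137.2 = 141.6 μm/a
142 μm/a falls in (80, 200] for carbon steel → category C5

C5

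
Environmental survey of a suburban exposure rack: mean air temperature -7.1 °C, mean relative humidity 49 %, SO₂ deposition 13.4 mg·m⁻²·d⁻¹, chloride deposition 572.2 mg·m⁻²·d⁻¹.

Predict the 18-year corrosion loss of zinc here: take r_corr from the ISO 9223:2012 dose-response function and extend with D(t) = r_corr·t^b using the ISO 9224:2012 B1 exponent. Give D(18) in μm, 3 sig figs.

zinc: T≤10 °C ⇒ hinge +0.038·(-7.1−10) = -0.6498
  Pd branch = 0.0129·Pd^0.44·e^(0.046·RH+f) = 0.201 μm/a
  Sd branch = 0.0175·Sd^0.57·e^(0.008·RH+0.085·T) = 0.5284 μm/a
  r_corr = 0.201 + 0.5284 = 0.7294 μm/a
Power-law: D(18) = r_corr · 18^0.813
  D(18) = 0.7294 × 18^0.813 = 0.7294 × 10.48 = 7.648 μm

D(18) = 7.65 μm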